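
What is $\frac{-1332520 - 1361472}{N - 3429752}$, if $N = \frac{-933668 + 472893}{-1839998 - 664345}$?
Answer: $\frac{6746680007256}{8589274952161} \approx 0.78548$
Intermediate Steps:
$N = \frac{460775}{2504343}$ ($N = - \frac{460775}{-2504343} = \left(-460775\right) \left(- \frac{1}{2504343}\right) = \frac{460775}{2504343} \approx 0.18399$)
$\frac{-1332520 - 1361472}{N - 3429752} = \frac{-1332520 - 1361472}{\frac{460775}{2504343} - 3429752} = - \frac{2693992}{- \frac{8589274952161}{2504343}} = \left(-2693992\right) \left(- \frac{2504343}{8589274952161}\right) = \frac{6746680007256}{8589274952161}$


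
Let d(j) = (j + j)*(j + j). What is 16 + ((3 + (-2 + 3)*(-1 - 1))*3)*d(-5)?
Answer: 316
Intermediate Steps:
d(j) = 4*j² (d(j) = (2*j)*(2*j) = 4*j²)
16 + ((3 + (-2 + 3)*(-1 - 1))*3)*d(-5) = 16 + ((3 + (-2 + 3)*(-1 - 1))*3)*(4*(-5)²) = 16 + ((3 + 1*(-2))*3)*(4*25) = 16 + ((3 - 2)*3)*100 = 16 + (1*3)*100 = 16 + 3*100 = 16 + 300 = 316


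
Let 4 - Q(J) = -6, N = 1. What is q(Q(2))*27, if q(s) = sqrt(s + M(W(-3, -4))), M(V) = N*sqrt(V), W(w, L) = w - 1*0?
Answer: 27*sqrt(10 + I*sqrt(3)) ≈ 85.699 + 7.3669*I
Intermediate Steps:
Q(J) = 10 (Q(J) = 4 - 1*(-6) = 4 + 6 = 10)
W(w, L) = w (W(w, L) = w + 0 = w)
M(V) = sqrt(V) (M(V) = 1*sqrt(V) = sqrt(V))
q(s) = sqrt(s + I*sqrt(3)) (q(s) = sqrt(s + sqrt(-3)) = sqrt(s + I*sqrt(3)))
q(Q(2))*27 = sqrt(10 + I*sqrt(3))*27 = 27*sqrt(10 + I*sqrt(3))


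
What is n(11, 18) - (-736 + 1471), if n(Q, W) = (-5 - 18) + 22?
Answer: -736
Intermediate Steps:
n(Q, W) = -1 (n(Q, W) = -23 + 22 = -1)
n(11, 18) - (-736 + 1471) = -1 - (-736 + 1471) = -1 - 1*735 = -1 - 735 = -736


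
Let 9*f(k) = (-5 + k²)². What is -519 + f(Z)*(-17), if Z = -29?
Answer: -11885903/9 ≈ -1.3207e+6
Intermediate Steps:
f(k) = (-5 + k²)²/9
-519 + f(Z)*(-17) = -519 + ((-5 + (-29)²)²/9)*(-17) = -519 + ((-5 + 841)²/9)*(-17) = -519 + ((⅑)*836²)*(-17) = -519 + ((⅑)*698896)*(-17) = -519 + (698896/9)*(-17) = -519 - 11881232/9 = -11885903/9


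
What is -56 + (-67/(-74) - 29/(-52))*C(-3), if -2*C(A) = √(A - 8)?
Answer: -56 - 2815*I*√11/3848 ≈ -56.0 - 2.4263*I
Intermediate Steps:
C(A) = -√(-8 + A)/2 (C(A) = -√(A - 8)/2 = -√(-8 + A)/2)
-56 + (-67/(-74) - 29/(-52))*C(-3) = -56 + (-67/(-74) - 29/(-52))*(-√(-8 - 3)/2) = -56 + (-67*(-1/74) - 29*(-1/52))*(-I*√11/2) = -56 + (67/74 + 29/52)*(-I*√11/2) = -56 + 2815*(-I*√11/2)/1924 = -56 - 2815*I*√11/3848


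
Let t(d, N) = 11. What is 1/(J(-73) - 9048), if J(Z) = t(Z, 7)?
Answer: -1/9037 ≈ -0.00011066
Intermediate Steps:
J(Z) = 11
1/(J(-73) - 9048) = 1/(11 - 9048) = 1/(-9037) = -1/9037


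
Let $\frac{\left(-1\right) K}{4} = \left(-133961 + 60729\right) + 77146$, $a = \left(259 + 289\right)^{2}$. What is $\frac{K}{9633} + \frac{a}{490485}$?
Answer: $- \frac{83968504}{82891965} \approx -1.013$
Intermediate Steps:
$a = 300304$ ($a = 548^{2} = 300304$)
$K = -15656$ ($K = - 4 \left(\left(-133961 + 60729\right) + 77146\right) = - 4 \left(-73232 + 77146\right) = \left(-4\right) 3914 = -15656$)
$\frac{K}{9633} + \frac{a}{490485} = - \frac{15656}{9633} + \frac{300304}{490485} = \left(-15656\right) \frac{1}{9633} + 300304 \cdot \frac{1}{490485} = - \frac{824}{507} + \frac{300304}{490485} = - \frac{83968504}{82891965}$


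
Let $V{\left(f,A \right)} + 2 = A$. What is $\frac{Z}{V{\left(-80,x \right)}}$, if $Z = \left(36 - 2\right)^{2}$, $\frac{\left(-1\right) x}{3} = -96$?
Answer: $\frac{578}{143} \approx 4.042$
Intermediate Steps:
$x = 288$ ($x = \left(-3\right) \left(-96\right) = 288$)
$V{\left(f,A \right)} = -2 + A$
$Z = 1156$ ($Z = 34^{2} = 1156$)
$\frac{Z}{V{\left(-80,x \right)}} = \frac{1156}{-2 + 288} = \frac{1156}{286} = 1156 \cdot \frac{1}{286} = \frac{578}{143}$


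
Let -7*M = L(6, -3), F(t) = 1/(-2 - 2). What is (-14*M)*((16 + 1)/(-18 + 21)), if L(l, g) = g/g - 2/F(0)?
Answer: 102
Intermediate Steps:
F(t) = -¼ (F(t) = 1/(-4) = -¼)
L(l, g) = 9 (L(l, g) = g/g - 2/(-¼) = 1 - 2*(-4) = 1 + 8 = 9)
M = -9/7 (M = -⅐*9 = -9/7 ≈ -1.2857)
(-14*M)*((16 + 1)/(-18 + 21)) = (-14*(-9/7))*((16 + 1)/(-18 + 21)) = 18*(17/3) = 102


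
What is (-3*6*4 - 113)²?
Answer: 34225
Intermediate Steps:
(-3*6*4 - 113)² = (-18*4 - 113)² = (-72 - 113)² = (-185)² = 34225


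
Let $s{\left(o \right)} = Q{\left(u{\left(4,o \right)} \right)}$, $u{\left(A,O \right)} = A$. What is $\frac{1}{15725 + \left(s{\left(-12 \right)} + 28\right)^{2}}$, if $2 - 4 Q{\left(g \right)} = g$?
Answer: $\frac{4}{65925} \approx 6.0675 \cdot 10^{-5}$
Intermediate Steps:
$Q{\left(g \right)} = \frac{1}{2} - \frac{g}{4}$
$s{\left(o \right)} = - \frac{1}{2}$ ($s{\left(o \right)} = \frac{1}{2} - 1 = - \frac{1}{2}$)
$\frac{1}{15725 + \left(s{\left(-12 \right)} + 28\right)^{2}} = \frac{1}{15725 + \left(- \frac{1}{2} + 28\right)^{2}} = \frac{1}{15725 + \left(\frac{55}{2}\right)^{2}} = \frac{1}{15725 + \frac{3025}{4}} = \frac{1}{\frac{65925}{4}} = \frac{4}{65925}$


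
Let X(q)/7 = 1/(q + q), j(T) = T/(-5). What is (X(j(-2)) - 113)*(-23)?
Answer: 9591/4 ≈ 2397.8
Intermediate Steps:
j(T) = -T/5 (j(T) = T*(-1/5) = -T/5)
X(q) = 7/(2*q) (X(q) = 7/(q + q) = 7/((2*q)) = 7*(1/(2*q)) = 7/(2*q))
(X(j(-2)) - 113)*(-23) = (7/(2*((-1/5*(-2)))) - 113)*(-23) = (7/(2*(2/5)) - 113)*(-23) = ((7/2)*(5/2) - 113)*(-23) = (35/4 - 113)*(-23) = -417/4*(-23) = 9591/4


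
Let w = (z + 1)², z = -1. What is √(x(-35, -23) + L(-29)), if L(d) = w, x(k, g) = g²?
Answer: 23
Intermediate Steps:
w = 0 (w = (-1 + 1)² = 0² = 0)
L(d) = 0
√(x(-35, -23) + L(-29)) = √((-23)² + 0) = √(529 + 0) = √529 = 23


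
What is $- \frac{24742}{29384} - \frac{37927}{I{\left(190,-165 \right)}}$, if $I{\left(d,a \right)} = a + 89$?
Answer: $\frac{69535411}{139574} \approx 498.2$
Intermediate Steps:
$I{\left(d,a \right)} = 89 + a$
$- \frac{24742}{29384} - \frac{37927}{I{\left(190,-165 \right)}} = - \frac{24742}{29384} - \frac{37927}{89 - 165} = \left(-24742\right) \frac{1}{29384} - \frac{37927}{-76} = - \frac{12371}{14692} - - \frac{37927}{76} = - \frac{12371}{14692} + \frac{37927}{76} = \frac{69535411}{139574}$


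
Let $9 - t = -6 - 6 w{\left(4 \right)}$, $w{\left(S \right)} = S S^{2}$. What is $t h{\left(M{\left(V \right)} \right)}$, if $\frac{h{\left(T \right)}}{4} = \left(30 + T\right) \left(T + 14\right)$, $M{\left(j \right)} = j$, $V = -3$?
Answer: $474012$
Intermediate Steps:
$w{\left(S \right)} = S^{3}$
$h{\left(T \right)} = 4 \left(14 + T\right) \left(30 + T\right)$ ($h{\left(T \right)} = 4 \left(30 + T\right) \left(T + 14\right) = 4 \left(30 + T\right) \left(14 + T\right) = 4 \left(14 + T\right) \left(30 + T\right)$)
$t = 399$ ($t = 9 - \left(-6 - 6 \cdot 4^{3}\right) = 9 - \left(-6 - 384\right) = 9 - -390 = 9 + 390 = 399$)
$t h{\left(M{\left(V \right)} \right)} = 399 \left(1680 + 4 \left(-3\right)^{2} + 176 \left(-3\right)\right) = 399 \left(1680 + 4 \cdot 9 - 528\right) = 399 \left(1680 + 36 - 528\right) = 399 \cdot 1188 = 474012$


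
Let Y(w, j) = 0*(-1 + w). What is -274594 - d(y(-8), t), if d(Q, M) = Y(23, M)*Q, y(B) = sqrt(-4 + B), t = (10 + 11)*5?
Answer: -274594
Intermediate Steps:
t = 105 (t = 21*5 = 105)
Y(w, j) = 0
d(Q, M) = 0 (d(Q, M) = 0*Q = 0)
-274594 - d(y(-8), t) = -274594 - 1*0 = -274594 + 0 = -274594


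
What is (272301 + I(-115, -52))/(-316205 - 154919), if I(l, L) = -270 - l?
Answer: -136073/235562 ≈ -0.57765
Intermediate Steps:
(272301 + I(-115, -52))/(-316205 - 154919) = (272301 + (-270 - 1*(-115)))/(-316205 - 154919) = (272301 + (-270 + 115))/(-471124) = (272301 - 155)*(-1/471124) = 272146*(-1/471124) = -136073/235562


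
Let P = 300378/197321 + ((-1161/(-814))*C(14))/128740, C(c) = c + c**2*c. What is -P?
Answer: -433915535247/279434160940 ≈ -1.5528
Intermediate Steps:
C(c) = c + c**3
P = 433915535247/279434160940 (P = 300378/197321 + ((-1161/(-814))*(14 + 14**3))/128740 = 300378*(1/197321) + ((-1161*(-1/814))*(14 + 2744))*(1/128740) = 300378/197321 + ((1161/814)*2758)*(1/128740) = 300378/197321 + (1601019/407)*(1/128740) = 300378/197321 + 1601019/52397180 = 433915535247/279434160940 ≈ 1.5528)
-P = -1*433915535247/279434160940 = -433915535247/279434160940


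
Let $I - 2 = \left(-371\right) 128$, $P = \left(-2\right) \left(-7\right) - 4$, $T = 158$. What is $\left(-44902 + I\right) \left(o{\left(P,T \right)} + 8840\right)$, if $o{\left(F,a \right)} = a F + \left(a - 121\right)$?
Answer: $-966101316$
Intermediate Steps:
$P = 10$ ($P = 14 - 4 = 10$)
$o{\left(F,a \right)} = -121 + a + F a$ ($o{\left(F,a \right)} = F a + \left(-121 + a\right) = -121 + a + F a$)
$I = -47486$ ($I = 2 - 47488 = -47486$)
$\left(-44902 + I\right) \left(o{\left(P,T \right)} + 8840\right) = \left(-44902 - 47486\right) \left(\left(-121 + 158 + 10 \cdot 158\right) + 8840\right) = - 92388 \left(\left(-121 + 158 + 1580\right) + 8840\right) = - 92388 \left(1617 + 8840\right) = \left(-92388\right) 10457 = -966101316$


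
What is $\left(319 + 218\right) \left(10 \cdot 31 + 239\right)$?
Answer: $294813$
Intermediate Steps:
$\left(319 + 218\right) \left(10 \cdot 31 + 239\right) = 537 \left(310 + 239\right) = 537 \cdot 549 = 294813$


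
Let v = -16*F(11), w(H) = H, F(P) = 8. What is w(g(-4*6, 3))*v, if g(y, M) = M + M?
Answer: -768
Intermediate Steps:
g(y, M) = 2*M
v = -128 (v = -16*8 = -128)
w(g(-4*6, 3))*v = (2*3)*(-128) = 6*(-128) = -768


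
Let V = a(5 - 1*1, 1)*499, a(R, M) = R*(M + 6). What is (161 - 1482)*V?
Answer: -18457012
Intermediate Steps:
a(R, M) = R*(6 + M)
V = 13972 (V = ((5 - 1*1)*(6 + 1))*499 = ((5 - 1)*7)*499 = (4*7)*499 = 28*499 = 13972)
(161 - 1482)*V = (161 - 1482)*13972 = -1321*13972 = -18457012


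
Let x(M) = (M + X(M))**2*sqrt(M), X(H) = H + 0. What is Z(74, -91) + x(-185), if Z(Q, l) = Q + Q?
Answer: 148 + 136900*I*sqrt(185) ≈ 148.0 + 1.862e+6*I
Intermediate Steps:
X(H) = H
Z(Q, l) = 2*Q
x(M) = 4*M**(5/2) (x(M) = (M + M)**2*sqrt(M) = (2*M)**2*sqrt(M) = (4*M**2)*sqrt(M) = 4*M**(5/2))
Z(74, -91) + x(-185) = 2*74 + 4*(-185)**(5/2) = 148 + 4*(34225*I*sqrt(185)) = 148 + 136900*I*sqrt(185)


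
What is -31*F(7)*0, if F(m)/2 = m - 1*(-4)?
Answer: 0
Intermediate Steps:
F(m) = 8 + 2*m (F(m) = 2*(m - 1*(-4)) = 2*(m + 4) = 2*(4 + m) = 8 + 2*m)
-31*F(7)*0 = -31*(8 + 2*7)*0 = -31*(8 + 14)*0 = -31*22*0 = -682*0 = 0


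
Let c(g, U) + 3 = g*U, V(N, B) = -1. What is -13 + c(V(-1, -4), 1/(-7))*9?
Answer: -271/7 ≈ -38.714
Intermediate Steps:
c(g, U) = -3 + U*g (c(g, U) = -3 + g*U = -3 + U*g)
-13 + c(V(-1, -4), 1/(-7))*9 = -13 + (-3 - 1/(-7))*9 = -13 + (-3 - ⅐*(-1))*9 = -13 + (-3 + ⅐)*9 = -13 - 20/7*9 = -13 - 180/7 = -271/7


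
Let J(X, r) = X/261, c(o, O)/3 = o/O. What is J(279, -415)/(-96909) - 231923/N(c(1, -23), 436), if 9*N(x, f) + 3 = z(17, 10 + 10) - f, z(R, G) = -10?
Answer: 5866086173908/1261852089 ≈ 4648.8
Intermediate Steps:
c(o, O) = 3*o/O (c(o, O) = 3*(o/O) = 3*o/O)
N(x, f) = -13/9 - f/9 (N(x, f) = -⅓ + (-10 - f)/9 = -⅓ + (-10/9 - f/9) = -13/9 - f/9)
J(X, r) = X/261 (J(X, r) = X*(1/261) = X/261)
J(279, -415)/(-96909) - 231923/N(c(1, -23), 436) = ((1/261)*279)/(-96909) - 231923/(-13/9 - ⅑*436) = (31/29)*(-1/96909) - 231923/(-13/9 - 436/9) = -31/2810361 - 231923/(-449/9) = -31/2810361 - 231923*(-9/449) = -31/2810361 + 2087307/449 = 5866086173908/1261852089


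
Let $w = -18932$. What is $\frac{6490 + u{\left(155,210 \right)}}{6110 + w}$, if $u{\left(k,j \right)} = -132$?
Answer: $- \frac{3179}{6411} \approx -0.49587$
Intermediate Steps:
$\frac{6490 + u{\left(155,210 \right)}}{6110 + w} = \frac{6490 - 132}{6110 - 18932} = \frac{6358}{-12822} = 6358 \left(- \frac{1}{12822}\right) = - \frac{3179}{6411}$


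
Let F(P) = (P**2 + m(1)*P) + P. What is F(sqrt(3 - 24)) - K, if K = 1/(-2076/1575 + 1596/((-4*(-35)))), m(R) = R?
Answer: -111678/5293 + 2*I*sqrt(21) ≈ -21.099 + 9.1651*I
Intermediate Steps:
F(P) = P**2 + 2*P (F(P) = (P**2 + 1*P) + P = (P**2 + P) + P = (P + P**2) + P = P**2 + 2*P)
K = 525/5293 (K = 1/(-2076*1/1575 + 1596/140) = 1/(-692/525 + 1596*(1/140)) = 1/(-692/525 + 57/5) = 1/(5293/525) = 525/5293 ≈ 0.099188)
F(sqrt(3 - 24)) - K = sqrt(3 - 24)*(2 + sqrt(3 - 24)) - 1*525/5293 = sqrt(-21)*(2 + sqrt(-21)) - 525/5293 = (I*sqrt(21))*(2 + I*sqrt(21)) - 525/5293 = I*sqrt(21)*(2 + I*sqrt(21)) - 525/5293 = -525/5293 + I*sqrt(21)*(2 + I*sqrt(21))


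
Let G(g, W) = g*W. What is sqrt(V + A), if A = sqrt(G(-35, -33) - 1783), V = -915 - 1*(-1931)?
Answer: sqrt(1016 + 2*I*sqrt(157)) ≈ 31.877 + 0.3931*I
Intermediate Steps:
G(g, W) = W*g
V = 1016 (V = -915 + 1931 = 1016)
A = 2*I*sqrt(157) (A = sqrt(-33*(-35) - 1783) = sqrt(1155 - 1783) = sqrt(-628) = 2*I*sqrt(157) ≈ 25.06*I)
sqrt(V + A) = sqrt(1016 + 2*I*sqrt(157))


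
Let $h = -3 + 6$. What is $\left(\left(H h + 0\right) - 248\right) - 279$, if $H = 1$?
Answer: $-524$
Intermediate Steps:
$h = 3$
$\left(\left(H h + 0\right) - 248\right) - 279 = \left(\left(1 \cdot 3 + 0\right) - 248\right) - 279 = \left(\left(3 + 0\right) - 248\right) - 279 = \left(3 - 248\right) - 279 = -245 - 279 = -524$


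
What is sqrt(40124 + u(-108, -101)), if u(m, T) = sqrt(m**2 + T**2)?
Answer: sqrt(40124 + sqrt(21865)) ≈ 200.68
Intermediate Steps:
u(m, T) = sqrt(T**2 + m**2)
sqrt(40124 + u(-108, -101)) = sqrt(40124 + sqrt((-101)**2 + (-108)**2)) = sqrt(40124 + sqrt(10201 + 11664)) = sqrt(40124 + sqrt(21865))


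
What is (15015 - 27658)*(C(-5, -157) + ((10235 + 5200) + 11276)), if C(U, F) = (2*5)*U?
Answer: -337075023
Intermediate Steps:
C(U, F) = 10*U
(15015 - 27658)*(C(-5, -157) + ((10235 + 5200) + 11276)) = (15015 - 27658)*(10*(-5) + ((10235 + 5200) + 11276)) = -12643*(-50 + (15435 + 11276)) = -12643*(-50 + 26711) = -12643*26661 = -337075023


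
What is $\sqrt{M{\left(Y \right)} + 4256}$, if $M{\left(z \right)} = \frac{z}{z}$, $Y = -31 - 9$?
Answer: $3 \sqrt{473} \approx 65.246$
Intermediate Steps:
$Y = -40$
$M{\left(z \right)} = 1$
$\sqrt{M{\left(Y \right)} + 4256} = \sqrt{1 + 4256} = \sqrt{4257} = 3 \sqrt{473}$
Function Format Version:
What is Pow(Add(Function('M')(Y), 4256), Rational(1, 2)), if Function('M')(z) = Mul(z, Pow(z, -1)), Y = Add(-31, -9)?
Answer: Mul(3, Pow(473, Rational(1, 2))) ≈ 65.246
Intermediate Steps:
Y = -40
Function('M')(z) = 1
Pow(Add(Function('M')(Y), 4256), Rational(1, 2)) = Pow(Add(1, 4256), Rational(1, 2)) = Pow(4257, Rational(1, 2)) = Mul(3, Pow(473, Rational(1, 2)))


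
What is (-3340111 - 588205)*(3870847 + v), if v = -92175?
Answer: -14843817676352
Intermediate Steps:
(-3340111 - 588205)*(3870847 + v) = (-3340111 - 588205)*(3870847 - 92175) = -3928316*3778672 = -14843817676352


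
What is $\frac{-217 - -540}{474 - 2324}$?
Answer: $- \frac{323}{1850} \approx -0.17459$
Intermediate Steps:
$\frac{-217 - -540}{474 - 2324} = \frac{-217 + 540}{-1850} = 323 \left(- \frac{1}{1850}\right) = - \frac{323}{1850}$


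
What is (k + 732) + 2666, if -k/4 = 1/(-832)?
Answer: 706785/208 ≈ 3398.0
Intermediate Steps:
k = 1/208 (k = -4/(-832) = -4*(-1/832) = 1/208 ≈ 0.0048077)
(k + 732) + 2666 = (1/208 + 732) + 2666 = 152257/208 + 2666 = 706785/208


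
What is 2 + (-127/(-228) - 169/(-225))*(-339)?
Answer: -2516297/5700 ≈ -441.46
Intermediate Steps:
2 + (-127/(-228) - 169/(-225))*(-339) = 2 + (-127*(-1/228) - 169*(-1/225))*(-339) = 2 + (127/228 + 169/225)*(-339) = 2 + (22369/17100)*(-339) = 2 - 2527697/5700 = -2516297/5700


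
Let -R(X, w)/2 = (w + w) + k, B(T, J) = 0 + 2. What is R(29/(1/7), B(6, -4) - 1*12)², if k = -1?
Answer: 1764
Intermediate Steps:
B(T, J) = 2
R(X, w) = 2 - 4*w (R(X, w) = -2*((w + w) - 1) = -2*(2*w - 1) = -2*(-1 + 2*w) = 2 - 4*w)
R(29/(1/7), B(6, -4) - 1*12)² = (2 - 4*(2 - 1*12))² = (2 - 4*(2 - 12))² = (2 - 4*(-10))² = (2 + 40)² = 42² = 1764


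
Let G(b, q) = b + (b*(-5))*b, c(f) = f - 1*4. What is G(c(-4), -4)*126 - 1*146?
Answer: -41474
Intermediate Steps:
c(f) = -4 + f (c(f) = f - 4 = -4 + f)
G(b, q) = b - 5*b² (G(b, q) = b + (-5*b)*b = b - 5*b²)
G(c(-4), -4)*126 - 1*146 = ((-4 - 4)*(1 - 5*(-4 - 4)))*126 - 1*146 = -8*(1 - 5*(-8))*126 - 146 = -8*(1 + 40)*126 - 146 = -8*41*126 - 146 = -328*126 - 146 = -41328 - 146 = -41474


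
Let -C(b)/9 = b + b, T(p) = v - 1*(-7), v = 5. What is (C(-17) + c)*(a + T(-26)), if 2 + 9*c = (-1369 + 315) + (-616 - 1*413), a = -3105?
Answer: -229913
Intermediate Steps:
T(p) = 12 (T(p) = 5 - 1*(-7) = 5 + 7 = 12)
C(b) = -18*b (C(b) = -9*(b + b) = -18*b)
c = -695/3 (c = -2/9 + ((-1369 + 315) + (-616 - 1*413))/9 = -2/9 + (-1054 + (-616 - 413))/9 = -2/9 + (-1054 - 1029)/9 = -2/9 + (⅑)*(-2083) = -2/9 - 2083/9 = -695/3 ≈ -231.67)
(C(-17) + c)*(a + T(-26)) = (-18*(-17) - 695/3)*(-3105 + 12) = (306 - 695/3)*(-3093) = (223/3)*(-3093) = -229913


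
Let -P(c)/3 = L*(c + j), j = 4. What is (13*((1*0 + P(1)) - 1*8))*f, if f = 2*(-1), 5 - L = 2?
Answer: 1378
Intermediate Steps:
L = 3 (L = 5 - 1*2 = 5 - 2 = 3)
f = -2
P(c) = -36 - 9*c (P(c) = -9*(c + 4) = -9*(4 + c) = -3*(12 + 3*c) = -36 - 9*c)
(13*((1*0 + P(1)) - 1*8))*f = (13*((1*0 + (-36 - 9*1)) - 1*8))*(-2) = (13*((0 + (-36 - 9)) - 8))*(-2) = (13*((0 - 45) - 8))*(-2) = (13*(-45 - 8))*(-2) = (13*(-53))*(-2) = -689*(-2) = 1378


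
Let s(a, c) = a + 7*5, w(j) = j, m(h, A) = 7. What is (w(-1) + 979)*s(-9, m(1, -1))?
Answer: 25428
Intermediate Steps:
s(a, c) = 35 + a (s(a, c) = a + 35 = 35 + a)
(w(-1) + 979)*s(-9, m(1, -1)) = (-1 + 979)*(35 - 9) = 978*26 = 25428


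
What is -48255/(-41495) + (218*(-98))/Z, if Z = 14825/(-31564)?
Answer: 5596435099579/123032675 ≈ 45487.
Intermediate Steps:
Z = -14825/31564 (Z = 14825*(-1/31564) = -14825/31564 ≈ -0.46968)
-48255/(-41495) + (218*(-98))/Z = -48255/(-41495) + (218*(-98))/(-14825/31564) = -48255*(-1/41495) - 21364*(-31564/14825) = 9651/8299 + 674333296/14825 = 5596435099579/123032675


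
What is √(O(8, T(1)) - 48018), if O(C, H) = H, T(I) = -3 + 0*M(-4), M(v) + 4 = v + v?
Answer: I*√48021 ≈ 219.14*I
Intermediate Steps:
M(v) = -4 + 2*v (M(v) = -4 + (v + v) = -4 + 2*v)
T(I) = -3 (T(I) = -3 + 0*(-4 + 2*(-4)) = -3 + 0*(-4 - 8) = -3 + 0*(-12) = -3 + 0 = -3)
√(O(8, T(1)) - 48018) = √(-3 - 48018) = √(-48021) = I*√48021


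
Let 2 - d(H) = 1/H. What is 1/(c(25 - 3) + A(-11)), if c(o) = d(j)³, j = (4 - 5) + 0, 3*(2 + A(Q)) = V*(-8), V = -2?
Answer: 3/91 ≈ 0.032967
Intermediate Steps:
A(Q) = 10/3 (A(Q) = -2 + (-2*(-8))/3 = -2 + (⅓)*16 = -2 + 16/3 = 10/3)
j = -1 (j = -1 + 0 = -1)
d(H) = 2 - 1/H
c(o) = 27 (c(o) = (2 - 1/(-1))³ = (2 - 1*(-1))³ = (2 + 1)³ = 3³ = 27)
1/(c(25 - 3) + A(-11)) = 1/(27 + 10/3) = 1/(91/3) = 3/91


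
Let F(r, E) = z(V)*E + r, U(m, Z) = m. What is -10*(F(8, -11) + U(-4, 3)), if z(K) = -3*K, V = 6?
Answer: -2020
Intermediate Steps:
F(r, E) = r - 18*E (F(r, E) = (-3*6)*E + r = -18*E + r = r - 18*E)
-10*(F(8, -11) + U(-4, 3)) = -10*((8 - 18*(-11)) - 4) = -10*((8 + 198) - 4) = -10*(206 - 4) = -10*202 = -2020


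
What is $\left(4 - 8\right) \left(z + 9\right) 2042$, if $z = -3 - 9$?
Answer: $24504$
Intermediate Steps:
$z = -12$ ($z = -3 - 9 = -12$)
$\left(4 - 8\right) \left(z + 9\right) 2042 = \left(4 - 8\right) \left(-12 + 9\right) 2042 = \left(-4\right) \left(-3\right) 2042 = 12 \cdot 2042 = 24504$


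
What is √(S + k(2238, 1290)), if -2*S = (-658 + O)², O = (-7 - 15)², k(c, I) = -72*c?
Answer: 3*I*√19586 ≈ 419.85*I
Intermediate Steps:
O = 484 (O = (-22)² = 484)
S = -15138 (S = -(-658 + 484)²/2 = -½*(-174)² = -½*30276 = -15138)
√(S + k(2238, 1290)) = √(-15138 - 72*2238) = √(-15138 - 161136) = √(-176274) = 3*I*√19586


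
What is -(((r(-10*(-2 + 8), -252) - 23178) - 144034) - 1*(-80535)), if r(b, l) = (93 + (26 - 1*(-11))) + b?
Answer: 86607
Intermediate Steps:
r(b, l) = 130 + b (r(b, l) = (93 + (26 + 11)) + b = (93 + 37) + b = 130 + b)
-(((r(-10*(-2 + 8), -252) - 23178) - 144034) - 1*(-80535)) = -((((130 - 10*(-2 + 8)) - 23178) - 144034) - 1*(-80535)) = -((((130 - 10*6) - 23178) - 144034) + 80535) = -((((130 - 60) - 23178) - 144034) + 80535) = -(((70 - 23178) - 144034) + 80535) = -((-23108 - 144034) + 80535) = -(-167142 + 80535) = -1*(-86607) = 86607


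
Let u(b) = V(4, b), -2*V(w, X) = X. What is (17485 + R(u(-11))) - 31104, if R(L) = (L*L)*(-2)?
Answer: -27359/2 ≈ -13680.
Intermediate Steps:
V(w, X) = -X/2
u(b) = -b/2
R(L) = -2*L² (R(L) = L²*(-2) = -2*L²)
(17485 + R(u(-11))) - 31104 = (17485 - 2*(-½*(-11))²) - 31104 = (17485 - 2*(11/2)²) - 31104 = (17485 - 2*121/4) - 31104 = (17485 - 121/2) - 31104 = 34849/2 - 31104 = -27359/2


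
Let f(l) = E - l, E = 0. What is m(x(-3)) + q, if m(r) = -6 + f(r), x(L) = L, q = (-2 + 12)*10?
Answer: 97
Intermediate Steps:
q = 100 (q = 10*10 = 100)
f(l) = -l (f(l) = 0 - l = -l)
m(r) = -6 - r
m(x(-3)) + q = (-6 - 1*(-3)) + 100 = (-6 + 3) + 100 = -3 + 100 = 97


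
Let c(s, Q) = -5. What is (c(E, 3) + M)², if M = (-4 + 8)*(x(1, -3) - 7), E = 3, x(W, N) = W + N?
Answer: 1681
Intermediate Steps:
x(W, N) = N + W
M = -36 (M = (-4 + 8)*((-3 + 1) - 7) = 4*(-2 - 7) = 4*(-9) = -36)
(c(E, 3) + M)² = (-5 - 36)² = (-41)² = 1681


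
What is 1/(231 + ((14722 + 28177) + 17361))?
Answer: 1/60491 ≈ 1.6531e-5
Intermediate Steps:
1/(231 + ((14722 + 28177) + 17361)) = 1/(231 + (42899 + 17361)) = 1/(231 + 60260) = 1/60491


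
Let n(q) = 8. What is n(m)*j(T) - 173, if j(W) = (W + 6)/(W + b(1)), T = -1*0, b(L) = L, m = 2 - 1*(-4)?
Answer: -125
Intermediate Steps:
m = 6 (m = 2 + 4 = 6)
T = 0
j(W) = (6 + W)/(1 + W) (j(W) = (W + 6)/(W + 1) = (6 + W)/(1 + W))
n(m)*j(T) - 173 = 8*((6 + 0)/(1 + 0)) - 173 = 8*(6/1) - 173 = 8*(1*6) - 173 = 8*6 - 173 = 48 - 173 = -125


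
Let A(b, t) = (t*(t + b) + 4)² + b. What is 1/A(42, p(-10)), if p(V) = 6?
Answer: 1/85306 ≈ 1.1722e-5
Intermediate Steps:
A(b, t) = b + (4 + t*(b + t))² (A(b, t) = (t*(b + t) + 4)² + b = (4 + t*(b + t))² + b = b + (4 + t*(b + t))²)
1/A(42, p(-10)) = 1/(42 + (4 + 6² + 42*6)²) = 1/(42 + (4 + 36 + 252)²) = 1/(42 + 292²) = 1/(42 + 85264) = 1/85306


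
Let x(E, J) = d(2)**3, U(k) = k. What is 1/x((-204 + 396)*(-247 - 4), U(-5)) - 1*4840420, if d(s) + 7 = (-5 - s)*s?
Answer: -44827129621/9261 ≈ -4.8404e+6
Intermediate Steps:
d(s) = -7 + s*(-5 - s) (d(s) = -7 + (-5 - s)*s = -7 + s*(-5 - s))
x(E, J) = -9261 (x(E, J) = (-7 - 1*2**2 - 5*2)**3 = (-7 - 1*4 - 10)**3 = (-7 - 4 - 10)**3 = (-21)**3 = -9261)
1/x((-204 + 396)*(-247 - 4), U(-5)) - 1*4840420 = 1/(-9261) - 1*4840420 = -1/9261 - 4840420 = -44827129621/9261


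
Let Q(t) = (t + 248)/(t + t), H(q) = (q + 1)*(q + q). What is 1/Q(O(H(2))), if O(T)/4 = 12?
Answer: 12/37 ≈ 0.32432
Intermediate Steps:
H(q) = 2*q*(1 + q) (H(q) = (1 + q)*(2*q) = 2*q*(1 + q))
O(T) = 48 (O(T) = 4*12 = 48)
Q(t) = (248 + t)/(2*t) (Q(t) = (248 + t)/((2*t)) = (248 + t)*(1/(2*t)) = (248 + t)/(2*t))
1/Q(O(H(2))) = 1/((½)*(248 + 48)/48) = 1/((½)*(1/48)*296) = 1/(37/12) = 12/37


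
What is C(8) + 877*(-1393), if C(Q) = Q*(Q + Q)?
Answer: -1221533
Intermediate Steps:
C(Q) = 2*Q**2 (C(Q) = Q*(2*Q) = 2*Q**2)
C(8) + 877*(-1393) = 2*8**2 + 877*(-1393) = 2*64 - 1221661 = 128 - 1221661 = -1221533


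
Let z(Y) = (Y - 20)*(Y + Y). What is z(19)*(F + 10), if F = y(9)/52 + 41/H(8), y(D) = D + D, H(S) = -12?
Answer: -20539/78 ≈ -263.32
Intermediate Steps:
y(D) = 2*D
F = -479/156 (F = (2*9)/52 + 41/(-12) = 18*(1/52) + 41*(-1/12) = 9/26 - 41/12 = -479/156 ≈ -3.0705)
z(Y) = 2*Y*(-20 + Y) (z(Y) = (-20 + Y)*(2*Y) = 2*Y*(-20 + Y))
z(19)*(F + 10) = (2*19*(-20 + 19))*(-479/156 + 10) = (2*19*(-1))*(1081/156) = -38*1081/156 = -20539/78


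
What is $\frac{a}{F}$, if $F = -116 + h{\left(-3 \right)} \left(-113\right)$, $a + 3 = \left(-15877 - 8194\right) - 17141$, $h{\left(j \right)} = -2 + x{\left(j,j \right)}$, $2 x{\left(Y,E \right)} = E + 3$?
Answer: $- \frac{8243}{22} \approx -374.68$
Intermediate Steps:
$x{\left(Y,E \right)} = \frac{3}{2} + \frac{E}{2}$ ($x{\left(Y,E \right)} = \frac{E + 3}{2} = \frac{3 + E}{2} = \frac{3}{2} + \frac{E}{2}$)
$h{\left(j \right)} = - \frac{1}{2} + \frac{j}{2}$ ($h{\left(j \right)} = -2 + \left(\frac{3}{2} + \frac{j}{2}\right) = - \frac{1}{2} + \frac{j}{2}$)
$a = -41215$ ($a = -3 - 41212 = -41215$)
$F = 110$ ($F = -116 + \left(- \frac{1}{2} + \frac{1}{2} \left(-3\right)\right) \left(-113\right) = -116 + \left(- \frac{1}{2} - \frac{3}{2}\right) \left(-113\right) = -116 - -226 = -116 + 226 = 110$)
$\frac{a}{F} = - \frac{41215}{110} = \left(-41215\right) \frac{1}{110} = - \frac{8243}{22}$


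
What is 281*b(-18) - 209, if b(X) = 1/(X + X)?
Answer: -7805/36 ≈ -216.81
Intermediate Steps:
b(X) = 1/(2*X)
281*b(-18) - 209 = 281*((1/2)/(-18)) - 209 = 281*((1/2)*(-1/18)) - 209 = 281*(-1/36) - 209 = -281/36 - 209 = -7805/36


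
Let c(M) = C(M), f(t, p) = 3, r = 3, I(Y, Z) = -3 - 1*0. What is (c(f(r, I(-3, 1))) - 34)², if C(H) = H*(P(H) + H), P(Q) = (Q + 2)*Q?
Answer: 400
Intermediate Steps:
I(Y, Z) = -3 (I(Y, Z) = -3 + 0 = -3)
P(Q) = Q*(2 + Q) (P(Q) = (2 + Q)*Q = Q*(2 + Q))
C(H) = H*(H + H*(2 + H)) (C(H) = H*(H*(2 + H) + H) = H*(H + H*(2 + H)))
c(M) = M²*(3 + M)
(c(f(r, I(-3, 1))) - 34)² = (3²*(3 + 3) - 34)² = (9*6 - 34)² = (54 - 34)² = 20² = 400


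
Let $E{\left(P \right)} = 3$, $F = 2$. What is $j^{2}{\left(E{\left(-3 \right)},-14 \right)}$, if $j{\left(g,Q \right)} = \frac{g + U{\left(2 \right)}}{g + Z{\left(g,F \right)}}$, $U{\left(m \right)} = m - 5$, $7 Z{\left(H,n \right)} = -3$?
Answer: $0$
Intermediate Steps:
$Z{\left(H,n \right)} = - \frac{3}{7}$ ($Z{\left(H,n \right)} = \frac{1}{7} \left(-3\right) = - \frac{3}{7}$)
$U{\left(m \right)} = -5 + m$
$j{\left(g,Q \right)} = \frac{-3 + g}{- \frac{3}{7} + g}$ ($j{\left(g,Q \right)} = \frac{g + \left(-5 + 2\right)}{g - \frac{3}{7}} = \frac{g - 3}{- \frac{3}{7} + g} = \frac{-3 + g}{- \frac{3}{7} + g}$)
$j^{2}{\left(E{\left(-3 \right)},-14 \right)} = \left(\frac{7 \left(-3 + 3\right)}{-3 + 7 \cdot 3}\right)^{2} = \left(7 \frac{1}{-3 + 21} \cdot 0\right)^{2} = \left(7 \cdot \frac{1}{18} \cdot 0\right)^{2} = 0^{2} = 0$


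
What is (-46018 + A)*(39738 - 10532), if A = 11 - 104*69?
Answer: -1553262698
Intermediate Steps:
A = -7165 (A = 11 - 7176 = -7165)
(-46018 + A)*(39738 - 10532) = (-46018 - 7165)*(39738 - 10532) = -53183*29206 = -1553262698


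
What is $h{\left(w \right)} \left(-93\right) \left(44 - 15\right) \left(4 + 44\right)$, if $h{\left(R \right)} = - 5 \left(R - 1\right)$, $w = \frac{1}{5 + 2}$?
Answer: $- \frac{3883680}{7} \approx -5.5481 \cdot 10^{5}$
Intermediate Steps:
$w = \frac{1}{7} \approx 0.14286$
$h{\left(R \right)} = 5 - 5 R$ ($h{\left(R \right)} = - 5 \left(-1 + R\right) = 5 - 5 R$)
$h{\left(w \right)} \left(-93\right) \left(44 - 15\right) \left(4 + 44\right) = \left(5 - \frac{5}{7}\right) \left(-93\right) \left(44 - 15\right) \left(4 + 44\right) = \left(5 - \frac{5}{7}\right) \left(-93\right) 29 \cdot 48 = \frac{30}{7} \left(-93\right) 1392 = \left(- \frac{2790}{7}\right) 1392 = - \frac{3883680}{7}$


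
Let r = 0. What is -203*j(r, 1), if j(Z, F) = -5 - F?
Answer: 1218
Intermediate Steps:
-203*j(r, 1) = -203*(-5 - 1*1) = -203*(-5 - 1) = -203*(-6) = 1218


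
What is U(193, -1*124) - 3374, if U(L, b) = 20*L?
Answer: 486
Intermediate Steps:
U(193, -1*124) - 3374 = 20*193 - 3374 = 3860 - 3374 = 486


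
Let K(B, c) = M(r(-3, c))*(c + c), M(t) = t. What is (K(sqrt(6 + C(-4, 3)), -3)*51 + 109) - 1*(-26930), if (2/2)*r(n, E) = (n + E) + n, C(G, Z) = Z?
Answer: 29793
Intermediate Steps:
r(n, E) = E + 2*n (r(n, E) = (n + E) + n = (E + n) + n = E + 2*n)
K(B, c) = 2*c*(-6 + c) (K(B, c) = (c + 2*(-3))*(c + c) = (c - 6)*(2*c) = (-6 + c)*(2*c) = 2*c*(-6 + c))
(K(sqrt(6 + C(-4, 3)), -3)*51 + 109) - 1*(-26930) = ((2*(-3)*(-6 - 3))*51 + 109) - 1*(-26930) = ((2*(-3)*(-9))*51 + 109) + 26930 = (54*51 + 109) + 26930 = (2754 + 109) + 26930 = 2863 + 26930 = 29793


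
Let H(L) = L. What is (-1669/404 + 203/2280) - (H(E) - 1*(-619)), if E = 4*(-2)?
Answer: -141631907/230280 ≈ -615.04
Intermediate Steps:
E = -8
(-1669/404 + 203/2280) - (H(E) - 1*(-619)) = (-1669/404 + 203/2280) - (-8 - 1*(-619)) = (-1669*1/404 + 203*(1/2280)) - (-8 + 619) = (-1669/404 + 203/2280) - 1*611 = -930827/230280 - 611 = -141631907/230280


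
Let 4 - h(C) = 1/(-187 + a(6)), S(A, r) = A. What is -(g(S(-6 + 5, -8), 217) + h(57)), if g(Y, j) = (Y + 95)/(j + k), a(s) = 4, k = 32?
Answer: -22191/5063 ≈ -4.3830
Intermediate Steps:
h(C) = 733/183 (h(C) = 4 - 1/(-187 + 4) = 4 - 1/(-183) = 4 - 1*(-1/183) = 4 + 1/183 = 733/183)
g(Y, j) = (95 + Y)/(32 + j) (g(Y, j) = (Y + 95)/(j + 32) = (95 + Y)/(32 + j))
-(g(S(-6 + 5, -8), 217) + h(57)) = -((95 + (-6 + 5))/(32 + 217) + 733/183) = -((95 - 1)/249 + 733/183) = -((1/249)*94 + 733/183) = -(94/249 + 733/183) = -1*22191/5063 = -22191/5063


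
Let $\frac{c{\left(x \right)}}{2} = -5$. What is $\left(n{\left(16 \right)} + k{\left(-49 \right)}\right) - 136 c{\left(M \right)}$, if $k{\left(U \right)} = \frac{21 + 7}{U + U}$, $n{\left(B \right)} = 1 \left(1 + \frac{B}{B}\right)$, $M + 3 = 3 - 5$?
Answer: $\frac{9532}{7} \approx 1361.7$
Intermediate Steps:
$M = -5$ ($M = -3 + \left(3 - 5\right) = -3 - 2 = -5$)
$c{\left(x \right)} = -10$ ($c{\left(x \right)} = 2 \left(-5\right) = -10$)
$n{\left(B \right)} = 2$ ($n{\left(B \right)} = 1 \left(1 + 1\right) = 1 \cdot 2 = 2$)
$k{\left(U \right)} = \frac{14}{U}$ ($k{\left(U \right)} = \frac{28}{2 U} = 28 \frac{1}{2 U} = \frac{14}{U}$)
$\left(n{\left(16 \right)} + k{\left(-49 \right)}\right) - 136 c{\left(M \right)} = \left(2 + \frac{14}{-49}\right) - 136 \left(-10\right) = \left(2 + 14 \left(- \frac{1}{49}\right)\right) - -1360 = \left(2 - \frac{2}{7}\right) + 1360 = \frac{12}{7} + 1360 = \frac{9532}{7}$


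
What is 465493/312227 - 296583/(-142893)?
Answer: 53038970530/14871684237 ≈ 3.5664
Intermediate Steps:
465493/312227 - 296583/(-142893) = 465493*(1/312227) - 296583*(-1/142893) = 465493/312227 + 98861/47631 = 53038970530/14871684237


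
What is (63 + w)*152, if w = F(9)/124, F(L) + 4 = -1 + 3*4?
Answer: 297122/31 ≈ 9584.6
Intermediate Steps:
F(L) = 7 (F(L) = -4 + (-1 + 3*4) = -4 + (-1 + 12) = -4 + 11 = 7)
w = 7/124 ≈ 0.056452
(63 + w)*152 = (63 + 7/124)*152 = (7819/124)*152 = 297122/31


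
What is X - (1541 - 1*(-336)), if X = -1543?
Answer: -3420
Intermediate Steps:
X - (1541 - 1*(-336)) = -1543 - (1541 - 1*(-336)) = -1543 - (1541 + 336) = -1543 - 1*1877 = -1543 - 1877 = -3420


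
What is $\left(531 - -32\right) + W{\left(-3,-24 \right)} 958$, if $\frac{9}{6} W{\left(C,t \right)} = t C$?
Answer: $46547$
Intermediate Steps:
$W{\left(C,t \right)} = \frac{2 C t}{3}$ ($W{\left(C,t \right)} = \frac{2 t C}{3} = \frac{2 C t}{3}$)
$\left(531 - -32\right) + W{\left(-3,-24 \right)} 958 = \left(531 - -32\right) + \frac{2}{3} \left(-3\right) \left(-24\right) 958 = \left(531 + 32\right) + 48 \cdot 958 = 563 + 45984 = 46547$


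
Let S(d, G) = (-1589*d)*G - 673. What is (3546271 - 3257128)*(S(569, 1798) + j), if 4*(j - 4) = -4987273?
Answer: -1881618896868003/4 ≈ -4.7040e+14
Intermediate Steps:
j = -4987257/4 (j = 4 + (¼)*(-4987273) = 4 - 4987273/4 = -4987257/4 ≈ -1.2468e+6)
S(d, G) = -673 - 1589*G*d (S(d, G) = -1589*G*d - 673 = -673 - 1589*G*d)
(3546271 - 3257128)*(S(569, 1798) + j) = (3546271 - 3257128)*((-673 - 1589*1798*569) - 4987257/4) = 289143*((-673 - 1625645518) - 4987257/4) = 289143*(-1625646191 - 4987257/4) = 289143*(-6507572021/4) = -1881618896868003/4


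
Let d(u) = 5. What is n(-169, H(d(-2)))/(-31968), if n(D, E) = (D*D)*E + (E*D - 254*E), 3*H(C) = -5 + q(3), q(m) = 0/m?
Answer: 70345/47952 ≈ 1.4670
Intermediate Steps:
q(m) = 0
H(C) = -5/3 (H(C) = (-5 + 0)/3 = (⅓)*(-5) = -5/3)
n(D, E) = -254*E + D*E + E*D² (n(D, E) = D²*E + (D*E - 254*E) = E*D² + (-254*E + D*E) = -254*E + D*E + E*D²)
n(-169, H(d(-2)))/(-31968) = -5*(-254 - 169 + (-169)²)/3/(-31968) = -5*(-254 - 169 + 28561)/3*(-1/31968) = -5/3*28138*(-1/31968) = -140690/3*(-1/31968) = 70345/47952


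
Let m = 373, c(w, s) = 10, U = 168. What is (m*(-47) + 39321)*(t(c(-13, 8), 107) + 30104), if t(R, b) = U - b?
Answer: 657295350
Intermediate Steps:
t(R, b) = 168 - b
(m*(-47) + 39321)*(t(c(-13, 8), 107) + 30104) = (373*(-47) + 39321)*((168 - 1*107) + 30104) = (-17531 + 39321)*((168 - 107) + 30104) = 21790*(61 + 30104) = 21790*30165 = 657295350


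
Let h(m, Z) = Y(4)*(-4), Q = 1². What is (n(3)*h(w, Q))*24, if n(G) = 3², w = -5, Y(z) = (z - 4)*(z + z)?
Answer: 0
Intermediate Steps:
Y(z) = 2*z*(-4 + z) (Y(z) = (-4 + z)*(2*z) = 2*z*(-4 + z))
Q = 1
h(m, Z) = 0 (h(m, Z) = (2*4*(-4 + 4))*(-4) = (2*4*0)*(-4) = 0*(-4) = 0)
n(G) = 9
(n(3)*h(w, Q))*24 = (9*0)*24 = 0*24 = 0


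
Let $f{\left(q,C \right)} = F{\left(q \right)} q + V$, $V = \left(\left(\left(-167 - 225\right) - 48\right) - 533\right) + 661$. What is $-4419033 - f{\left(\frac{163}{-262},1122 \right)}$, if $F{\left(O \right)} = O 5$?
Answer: $- \frac{303318817169}{68644} \approx -4.4187 \cdot 10^{6}$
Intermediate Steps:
$F{\left(O \right)} = 5 O$
$V = -312$ ($V = \left(\left(-392 - 48\right) - 533\right) + 661 = \left(-440 - 533\right) + 661 = -973 + 661 = -312$)
$f{\left(q,C \right)} = -312 + 5 q^{2}$ ($f{\left(q,C \right)} = 5 q q - 312 = 5 q^{2} - 312 = -312 + 5 q^{2}$)
$-4419033 - f{\left(\frac{163}{-262},1122 \right)} = -4419033 - \left(-312 + 5 \left(\frac{163}{-262}\right)^{2}\right) = -4419033 - \left(-312 + 5 \left(163 \left(- \frac{1}{262}\right)\right)^{2}\right) = -4419033 - \left(-312 + 5 \left(- \frac{163}{262}\right)^{2}\right) = -4419033 - \left(-312 + 5 \cdot \frac{26569}{68644}\right) = -4419033 - \left(-312 + \frac{132845}{68644}\right) = -4419033 - - \frac{21284083}{68644} = -4419033 + \frac{21284083}{68644} = - \frac{303318817169}{68644}$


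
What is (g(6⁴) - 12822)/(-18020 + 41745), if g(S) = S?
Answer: -11526/23725 ≈ -0.48582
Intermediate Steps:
(g(6⁴) - 12822)/(-18020 + 41745) = (6⁴ - 12822)/(-18020 + 41745) = (1296 - 12822)/23725 = -11526*1/23725 = -11526/23725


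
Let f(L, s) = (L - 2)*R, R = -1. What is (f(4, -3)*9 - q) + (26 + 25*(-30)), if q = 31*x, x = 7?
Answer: -959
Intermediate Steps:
q = 217 (q = 31*7 = 217)
f(L, s) = 2 - L (f(L, s) = (L - 2)*(-1) = (-2 + L)*(-1) = 2 - L)
(f(4, -3)*9 - q) + (26 + 25*(-30)) = ((2 - 1*4)*9 - 1*217) + (26 + 25*(-30)) = ((2 - 4)*9 - 217) + (26 - 750) = (-2*9 - 217) - 724 = (-18 - 217) - 724 = -235 - 724 = -959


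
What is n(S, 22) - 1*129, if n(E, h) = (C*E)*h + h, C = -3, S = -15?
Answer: 883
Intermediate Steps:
n(E, h) = h - 3*E*h (n(E, h) = (-3*E)*h + h = -3*E*h + h = h - 3*E*h)
n(S, 22) - 1*129 = 22*(1 - 3*(-15)) - 1*129 = 22*(1 + 45) - 129 = 22*46 - 129 = 1012 - 129 = 883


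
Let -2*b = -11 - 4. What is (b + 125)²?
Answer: 70225/4 ≈ 17556.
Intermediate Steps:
b = 15/2 (b = -(-11 - 4)/2 = -½*(-15) = 15/2 ≈ 7.5000)
(b + 125)² = (15/2 + 125)² = (265/2)² = 70225/4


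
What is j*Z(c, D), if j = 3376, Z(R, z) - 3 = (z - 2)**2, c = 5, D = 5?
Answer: 40512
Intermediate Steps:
Z(R, z) = 3 + (-2 + z)**2 (Z(R, z) = 3 + (z - 2)**2 = 3 + (-2 + z)**2)
j*Z(c, D) = 3376*(3 + (-2 + 5)**2) = 3376*(3 + 3**2) = 3376*(3 + 9) = 3376*12 = 40512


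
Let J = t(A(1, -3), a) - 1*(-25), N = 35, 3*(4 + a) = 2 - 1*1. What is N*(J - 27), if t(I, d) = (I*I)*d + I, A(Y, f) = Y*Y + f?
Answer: -1960/3 ≈ -653.33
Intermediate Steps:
a = -11/3 (a = -4 + (2 - 1*1)/3 = -4 + (2 - 1)/3 = -4 + (⅓)*1 = -4 + ⅓ = -11/3 ≈ -3.6667)
A(Y, f) = f + Y² (A(Y, f) = Y² + f = f + Y²)
t(I, d) = I + d*I² (t(I, d) = I²*d + I = d*I² + I = I + d*I²)
J = 25/3 (J = (-3 + 1²)*(1 + (-3 + 1²)*(-11/3)) - 1*(-25) = (-3 + 1)*(1 + (-3 + 1)*(-11/3)) + 25 = -2*(1 - 2*(-11/3)) + 25 = -2*(1 + 22/3) + 25 = -2*25/3 + 25 = -50/3 + 25 = 25/3 ≈ 8.3333)
N*(J - 27) = 35*(25/3 - 27) = 35*(-56/3) = -1960/3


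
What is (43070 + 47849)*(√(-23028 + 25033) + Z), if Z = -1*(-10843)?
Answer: 985834717 + 90919*√2005 ≈ 9.8991e+8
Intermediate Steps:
Z = 10843
(43070 + 47849)*(√(-23028 + 25033) + Z) = (43070 + 47849)*(√(-23028 + 25033) + 10843) = 90919*(√2005 + 10843) = 90919*(10843 + √2005) = 985834717 + 90919*√2005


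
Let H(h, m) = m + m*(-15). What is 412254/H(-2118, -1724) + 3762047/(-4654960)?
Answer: 228528139181/14044014320 ≈ 16.272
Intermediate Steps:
H(h, m) = -14*m (H(h, m) = m - 15*m = -14*m)
412254/H(-2118, -1724) + 3762047/(-4654960) = 412254/((-14*(-1724))) + 3762047/(-4654960) = 412254/24136 + 3762047*(-1/4654960) = 412254*(1/24136) - 3762047/4654960 = 206127/12068 - 3762047/4654960 = 228528139181/14044014320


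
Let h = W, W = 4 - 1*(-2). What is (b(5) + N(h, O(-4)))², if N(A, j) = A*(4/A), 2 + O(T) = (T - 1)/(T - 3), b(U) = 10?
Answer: 196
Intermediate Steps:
W = 6 (W = 4 + 2 = 6)
O(T) = -2 + (-1 + T)/(-3 + T) (O(T) = -2 + (T - 1)/(T - 3) = -2 + (-1 + T)/(-3 + T))
h = 6
N(A, j) = 4
(b(5) + N(h, O(-4)))² = (10 + 4)² = 14² = 196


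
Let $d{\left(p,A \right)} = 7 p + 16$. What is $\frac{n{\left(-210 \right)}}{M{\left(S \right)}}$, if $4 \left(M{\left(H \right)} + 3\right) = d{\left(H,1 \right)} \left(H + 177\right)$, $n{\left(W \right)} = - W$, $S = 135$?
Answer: $\frac{14}{4997} \approx 0.0028017$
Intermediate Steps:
$d{\left(p,A \right)} = 16 + 7 p$
$M{\left(H \right)} = -3 + \frac{\left(16 + 7 H\right) \left(177 + H\right)}{4}$ ($M{\left(H \right)} = -3 + \frac{\left(16 + 7 H\right) \left(H + 177\right)}{4} = -3 + \frac{\left(16 + 7 H\right) \left(177 + H\right)}{4}$)
$\frac{n{\left(-210 \right)}}{M{\left(S \right)}} = \frac{\left(-1\right) \left(-210\right)}{705 + \frac{7 \cdot 135^{2}}{4} + \frac{1255}{4} \cdot 135} = \frac{210}{705 + \frac{7}{4} \cdot 18225 + \frac{169425}{4}} = \frac{210}{705 + \frac{127575}{4} + \frac{169425}{4}} = \frac{210}{74955} = 210 \cdot \frac{1}{74955} = \frac{14}{4997}$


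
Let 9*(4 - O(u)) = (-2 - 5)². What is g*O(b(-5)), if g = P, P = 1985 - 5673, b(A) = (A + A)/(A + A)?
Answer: 47944/9 ≈ 5327.1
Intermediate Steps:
b(A) = 1 (b(A) = (2*A)/((2*A)) = (2*A)*(1/(2*A)) = 1)
P = -3688
g = -3688
O(u) = -13/9 (O(u) = 4 - (-2 - 5)²/9 = 4 - ⅑*(-7)² = 4 - ⅑*49 = 4 - 49/9 = -13/9)
g*O(b(-5)) = -3688*(-13/9) = 47944/9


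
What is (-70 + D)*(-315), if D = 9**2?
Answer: -3465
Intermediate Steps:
D = 81
(-70 + D)*(-315) = (-70 + 81)*(-315) = 11*(-315) = -3465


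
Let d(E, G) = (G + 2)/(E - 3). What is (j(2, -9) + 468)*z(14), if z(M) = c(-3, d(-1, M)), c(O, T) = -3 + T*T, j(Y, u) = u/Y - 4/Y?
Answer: 11999/2 ≈ 5999.5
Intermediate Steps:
j(Y, u) = -4/Y + u/Y
d(E, G) = (2 + G)/(-3 + E)
c(O, T) = -3 + T²
z(M) = -3 + (-½ - M/4)² (z(M) = -3 + ((2 + M)/(-3 - 1))² = -3 + ((2 + M)/(-4))² = -3 + (-(2 + M)/4)² = -3 + (-½ - M/4)²)
(j(2, -9) + 468)*z(14) = ((-4 - 9)/2 + 468)*(-3 + (2 + 14)²/16) = ((½)*(-13) + 468)*(-3 + (1/16)*16²) = (-13/2 + 468)*(-3 + (1/16)*256) = 923*(-3 + 16)/2 = (923/2)*13 = 11999/2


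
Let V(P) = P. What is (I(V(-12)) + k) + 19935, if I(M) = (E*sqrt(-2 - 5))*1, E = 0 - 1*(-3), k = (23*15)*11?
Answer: 23730 + 3*I*sqrt(7) ≈ 23730.0 + 7.9373*I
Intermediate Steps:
k = 3795 (k = 345*11 = 3795)
E = 3 (E = 0 + 3 = 3)
I(M) = 3*I*sqrt(7) (I(M) = (3*sqrt(-2 - 5))*1 = (3*sqrt(-7))*1 = (3*(I*sqrt(7)))*1 = (3*I*sqrt(7))*1 = 3*I*sqrt(7))
(I(V(-12)) + k) + 19935 = (3*I*sqrt(7) + 3795) + 19935 = (3795 + 3*I*sqrt(7)) + 19935 = 23730 + 3*I*sqrt(7)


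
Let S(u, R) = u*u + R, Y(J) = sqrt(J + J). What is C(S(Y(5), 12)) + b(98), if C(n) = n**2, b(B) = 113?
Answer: 597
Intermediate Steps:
Y(J) = sqrt(2)*sqrt(J) (Y(J) = sqrt(2*J) = sqrt(2)*sqrt(J))
S(u, R) = R + u**2 (S(u, R) = u**2 + R = R + u**2)
C(S(Y(5), 12)) + b(98) = (12 + (sqrt(2)*sqrt(5))**2)**2 + 113 = (12 + (sqrt(10))**2)**2 + 113 = (12 + 10)**2 + 113 = 22**2 + 113 = 484 + 113 = 597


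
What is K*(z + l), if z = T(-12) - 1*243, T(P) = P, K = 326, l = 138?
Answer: -38142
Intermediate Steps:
z = -255 (z = -12 - 1*243 = -12 - 243 = -255)
K*(z + l) = 326*(-255 + 138) = 326*(-117) = -38142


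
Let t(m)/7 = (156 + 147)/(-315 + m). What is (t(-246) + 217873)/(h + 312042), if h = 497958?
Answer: 5092693/18933750 ≈ 0.26897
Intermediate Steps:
t(m) = 2121/(-315 + m) (t(m) = 7*((156 + 147)/(-315 + m)) = 7*(303/(-315 + m)) = 2121/(-315 + m))
(t(-246) + 217873)/(h + 312042) = (2121/(-315 - 246) + 217873)/(497958 + 312042) = (2121/(-561) + 217873)/810000 = (2121*(-1/561) + 217873)*(1/810000) = (-707/187 + 217873)*(1/810000) = (40741544/187)*(1/810000) = 5092693/18933750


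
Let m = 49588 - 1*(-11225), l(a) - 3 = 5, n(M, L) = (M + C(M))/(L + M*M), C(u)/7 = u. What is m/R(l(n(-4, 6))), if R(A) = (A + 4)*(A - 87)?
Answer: -20271/316 ≈ -64.149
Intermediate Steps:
C(u) = 7*u
n(M, L) = 8*M/(L + M²) (n(M, L) = (M + 7*M)/(L + M*M) = (8*M)/(L + M²) = 8*M/(L + M²))
l(a) = 8 (l(a) = 3 + 5 = 8)
R(A) = (-87 + A)*(4 + A) (R(A) = (4 + A)*(-87 + A) = (-87 + A)*(4 + A))
m = 60813 (m = 49588 + 11225 = 60813)
m/R(l(n(-4, 6))) = 60813/(-348 + 8² - 83*8) = 60813/(-348 + 64 - 664) = 60813/(-948) = 60813*(-1/948) = -20271/316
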